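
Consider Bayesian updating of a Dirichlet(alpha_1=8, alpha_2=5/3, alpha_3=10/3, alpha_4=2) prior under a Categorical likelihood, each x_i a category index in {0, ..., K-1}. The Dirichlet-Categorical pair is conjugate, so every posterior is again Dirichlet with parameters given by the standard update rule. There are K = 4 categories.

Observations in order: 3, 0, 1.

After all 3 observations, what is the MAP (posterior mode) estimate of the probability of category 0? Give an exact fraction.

obs 1: x=3 → posterior Dirichlet(8, 5/3, 10/3, 3)
obs 2: x=0 → posterior Dirichlet(9, 5/3, 10/3, 3)
obs 3: x=1 → posterior Dirichlet(9, 8/3, 10/3, 3)

4/7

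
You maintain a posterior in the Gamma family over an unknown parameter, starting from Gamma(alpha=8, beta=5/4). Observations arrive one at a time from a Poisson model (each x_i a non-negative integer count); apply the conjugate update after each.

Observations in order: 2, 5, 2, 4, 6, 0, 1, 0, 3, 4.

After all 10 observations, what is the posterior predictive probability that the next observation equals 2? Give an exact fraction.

obs 1: x=2 → posterior Gamma(10, 9/4)
obs 2: x=5 → posterior Gamma(15, 13/4)
obs 3: x=2 → posterior Gamma(17, 17/4)
obs 4: x=4 → posterior Gamma(21, 21/4)
obs 5: x=6 → posterior Gamma(27, 25/4)
obs 6: x=0 → posterior Gamma(27, 29/4)
obs 7: x=1 → posterior Gamma(28, 33/4)
obs 8: x=0 → posterior Gamma(28, 37/4)
obs 9: x=3 → posterior Gamma(31, 41/4)
obs 10: x=4 → posterior Gamma(35, 45/4)

10490603533079463248997995571593121159821748733520507812500000/49221735352184872959961855190338177606846542622561400857262407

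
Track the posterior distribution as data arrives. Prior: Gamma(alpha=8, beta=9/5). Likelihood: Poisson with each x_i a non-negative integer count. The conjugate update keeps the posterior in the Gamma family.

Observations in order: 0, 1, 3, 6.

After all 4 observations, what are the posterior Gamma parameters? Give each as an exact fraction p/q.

obs 1: x=0 → posterior Gamma(8, 14/5)
obs 2: x=1 → posterior Gamma(9, 19/5)
obs 3: x=3 → posterior Gamma(12, 24/5)
obs 4: x=6 → posterior Gamma(18, 29/5)

alpha=18, beta=29/5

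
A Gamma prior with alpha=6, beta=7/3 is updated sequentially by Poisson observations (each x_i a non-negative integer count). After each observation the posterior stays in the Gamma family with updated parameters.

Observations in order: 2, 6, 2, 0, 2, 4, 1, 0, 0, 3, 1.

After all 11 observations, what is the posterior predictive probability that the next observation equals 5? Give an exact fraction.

743785205030136192172032000000000000000000000000000/18663392025969146670022260524972832947786731075670401

obs 1: x=2 → posterior Gamma(8, 10/3)
obs 2: x=6 → posterior Gamma(14, 13/3)
obs 3: x=2 → posterior Gamma(16, 16/3)
obs 4: x=0 → posterior Gamma(16, 19/3)
obs 5: x=2 → posterior Gamma(18, 22/3)
obs 6: x=4 → posterior Gamma(22, 25/3)
obs 7: x=1 → posterior Gamma(23, 28/3)
obs 8: x=0 → posterior Gamma(23, 31/3)
obs 9: x=0 → posterior Gamma(23, 34/3)
obs 10: x=3 → posterior Gamma(26, 37/3)
obs 11: x=1 → posterior Gamma(27, 40/3)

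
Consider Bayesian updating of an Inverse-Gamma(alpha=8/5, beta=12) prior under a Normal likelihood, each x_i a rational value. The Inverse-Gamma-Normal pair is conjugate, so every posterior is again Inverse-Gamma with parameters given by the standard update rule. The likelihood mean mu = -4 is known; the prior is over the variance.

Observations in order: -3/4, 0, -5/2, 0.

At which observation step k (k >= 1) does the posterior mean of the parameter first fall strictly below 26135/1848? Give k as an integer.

obs 1: x=-3/4 → posterior Inverse-Gamma(21/10, 553/32)
obs 2: x=0 → posterior Inverse-Gamma(13/5, 809/32)
obs 3: x=-5/2 → posterior Inverse-Gamma(31/10, 845/32)
obs 4: x=0 → posterior Inverse-Gamma(18/5, 1101/32)

k = 3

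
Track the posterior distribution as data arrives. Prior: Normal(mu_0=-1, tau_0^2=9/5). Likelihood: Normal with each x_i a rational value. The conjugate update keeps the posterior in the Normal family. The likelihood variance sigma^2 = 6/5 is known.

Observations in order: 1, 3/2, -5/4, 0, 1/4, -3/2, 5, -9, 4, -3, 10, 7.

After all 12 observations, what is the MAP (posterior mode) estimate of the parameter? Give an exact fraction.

obs 1: x=1 → posterior Normal(1/5, 18/25)
obs 2: x=3/2 → posterior Normal(11/16, 9/20)
obs 3: x=-5/4 → posterior Normal(7/44, 18/55)
obs 4: x=0 → posterior Normal(1/8, 9/35)
obs 5: x=1/4 → posterior Normal(5/34, 18/85)
obs 6: x=-3/2 → posterior Normal(-1/10, 9/50)
obs 7: x=5 → posterior Normal(13/23, 18/115)
obs 8: x=-9 → posterior Normal(-7/13, 9/65)
obs 9: x=4 → posterior Normal(-2/29, 18/145)
obs 10: x=-3 → posterior Normal(-11/32, 9/80)
obs 11: x=10 → posterior Normal(19/35, 18/175)
obs 12: x=7 → posterior Normal(20/19, 9/95)

20/19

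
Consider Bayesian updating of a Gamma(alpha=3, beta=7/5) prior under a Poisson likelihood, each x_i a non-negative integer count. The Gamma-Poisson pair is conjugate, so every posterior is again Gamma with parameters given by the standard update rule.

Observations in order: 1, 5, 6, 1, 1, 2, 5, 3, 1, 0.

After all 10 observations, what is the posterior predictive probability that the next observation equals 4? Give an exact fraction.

9264927354938364425318529090056093000544068025238134375/73311544661185527269523921407340134521382352694150168576

obs 1: x=1 → posterior Gamma(4, 12/5)
obs 2: x=5 → posterior Gamma(9, 17/5)
obs 3: x=6 → posterior Gamma(15, 22/5)
obs 4: x=1 → posterior Gamma(16, 27/5)
obs 5: x=1 → posterior Gamma(17, 32/5)
obs 6: x=2 → posterior Gamma(19, 37/5)
obs 7: x=5 → posterior Gamma(24, 42/5)
obs 8: x=3 → posterior Gamma(27, 47/5)
obs 9: x=1 → posterior Gamma(28, 52/5)
obs 10: x=0 → posterior Gamma(28, 57/5)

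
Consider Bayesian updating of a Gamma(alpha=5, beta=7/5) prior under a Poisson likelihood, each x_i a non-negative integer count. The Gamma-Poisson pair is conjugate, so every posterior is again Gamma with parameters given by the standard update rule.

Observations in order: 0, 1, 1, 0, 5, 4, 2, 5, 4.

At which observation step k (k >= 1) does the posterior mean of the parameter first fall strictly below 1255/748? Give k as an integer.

obs 1: x=0 → posterior Gamma(5, 12/5)
obs 2: x=1 → posterior Gamma(6, 17/5)
obs 3: x=1 → posterior Gamma(7, 22/5)
obs 4: x=0 → posterior Gamma(7, 27/5)
obs 5: x=5 → posterior Gamma(12, 32/5)
obs 6: x=4 → posterior Gamma(16, 37/5)
obs 7: x=2 → posterior Gamma(18, 42/5)
obs 8: x=5 → posterior Gamma(23, 47/5)
obs 9: x=4 → posterior Gamma(27, 52/5)

k = 3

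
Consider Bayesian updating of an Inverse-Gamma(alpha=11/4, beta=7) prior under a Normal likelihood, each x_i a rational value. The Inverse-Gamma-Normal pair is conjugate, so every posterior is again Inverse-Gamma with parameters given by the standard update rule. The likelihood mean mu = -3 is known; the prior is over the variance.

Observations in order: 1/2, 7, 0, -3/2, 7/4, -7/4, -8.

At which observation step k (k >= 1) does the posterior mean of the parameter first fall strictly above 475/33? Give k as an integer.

k = 2

obs 1: x=1/2 → posterior Inverse-Gamma(13/4, 105/8)
obs 2: x=7 → posterior Inverse-Gamma(15/4, 505/8)
obs 3: x=0 → posterior Inverse-Gamma(17/4, 541/8)
obs 4: x=-3/2 → posterior Inverse-Gamma(19/4, 275/4)
obs 5: x=7/4 → posterior Inverse-Gamma(21/4, 2561/32)
obs 6: x=-7/4 → posterior Inverse-Gamma(23/4, 1293/16)
obs 7: x=-8 → posterior Inverse-Gamma(25/4, 1493/16)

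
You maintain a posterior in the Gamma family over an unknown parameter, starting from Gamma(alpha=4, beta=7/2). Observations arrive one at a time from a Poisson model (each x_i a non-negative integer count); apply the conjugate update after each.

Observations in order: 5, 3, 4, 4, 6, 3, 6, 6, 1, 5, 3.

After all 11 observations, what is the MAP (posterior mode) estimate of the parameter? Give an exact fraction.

98/29

obs 1: x=5 → posterior Gamma(9, 9/2)
obs 2: x=3 → posterior Gamma(12, 11/2)
obs 3: x=4 → posterior Gamma(16, 13/2)
obs 4: x=4 → posterior Gamma(20, 15/2)
obs 5: x=6 → posterior Gamma(26, 17/2)
obs 6: x=3 → posterior Gamma(29, 19/2)
obs 7: x=6 → posterior Gamma(35, 21/2)
obs 8: x=6 → posterior Gamma(41, 23/2)
obs 9: x=1 → posterior Gamma(42, 25/2)
obs 10: x=5 → posterior Gamma(47, 27/2)
obs 11: x=3 → posterior Gamma(50, 29/2)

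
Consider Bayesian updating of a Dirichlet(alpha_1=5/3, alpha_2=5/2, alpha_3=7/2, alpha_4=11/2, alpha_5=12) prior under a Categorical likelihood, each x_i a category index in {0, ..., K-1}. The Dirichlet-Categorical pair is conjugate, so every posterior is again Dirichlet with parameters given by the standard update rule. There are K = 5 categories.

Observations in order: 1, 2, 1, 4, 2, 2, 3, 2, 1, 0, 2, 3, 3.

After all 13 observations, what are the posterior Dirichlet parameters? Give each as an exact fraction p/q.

alpha_1=8/3, alpha_2=11/2, alpha_3=17/2, alpha_4=17/2, alpha_5=13

obs 1: x=1 → posterior Dirichlet(5/3, 7/2, 7/2, 11/2, 12)
obs 2: x=2 → posterior Dirichlet(5/3, 7/2, 9/2, 11/2, 12)
obs 3: x=1 → posterior Dirichlet(5/3, 9/2, 9/2, 11/2, 12)
obs 4: x=4 → posterior Dirichlet(5/3, 9/2, 9/2, 11/2, 13)
obs 5: x=2 → posterior Dirichlet(5/3, 9/2, 11/2, 11/2, 13)
obs 6: x=2 → posterior Dirichlet(5/3, 9/2, 13/2, 11/2, 13)
obs 7: x=3 → posterior Dirichlet(5/3, 9/2, 13/2, 13/2, 13)
obs 8: x=2 → posterior Dirichlet(5/3, 9/2, 15/2, 13/2, 13)
obs 9: x=1 → posterior Dirichlet(5/3, 11/2, 15/2, 13/2, 13)
obs 10: x=0 → posterior Dirichlet(8/3, 11/2, 15/2, 13/2, 13)
obs 11: x=2 → posterior Dirichlet(8/3, 11/2, 17/2, 13/2, 13)
obs 12: x=3 → posterior Dirichlet(8/3, 11/2, 17/2, 15/2, 13)
obs 13: x=3 → posterior Dirichlet(8/3, 11/2, 17/2, 17/2, 13)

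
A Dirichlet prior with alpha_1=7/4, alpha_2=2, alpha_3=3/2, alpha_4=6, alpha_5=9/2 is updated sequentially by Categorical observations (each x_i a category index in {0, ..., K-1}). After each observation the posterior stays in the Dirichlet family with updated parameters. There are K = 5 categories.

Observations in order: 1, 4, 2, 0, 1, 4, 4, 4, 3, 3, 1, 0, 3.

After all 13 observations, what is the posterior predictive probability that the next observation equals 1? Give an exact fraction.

obs 1: x=1 → posterior Dirichlet(7/4, 3, 3/2, 6, 9/2)
obs 2: x=4 → posterior Dirichlet(7/4, 3, 3/2, 6, 11/2)
obs 3: x=2 → posterior Dirichlet(7/4, 3, 5/2, 6, 11/2)
obs 4: x=0 → posterior Dirichlet(11/4, 3, 5/2, 6, 11/2)
obs 5: x=1 → posterior Dirichlet(11/4, 4, 5/2, 6, 11/2)
obs 6: x=4 → posterior Dirichlet(11/4, 4, 5/2, 6, 13/2)
obs 7: x=4 → posterior Dirichlet(11/4, 4, 5/2, 6, 15/2)
obs 8: x=4 → posterior Dirichlet(11/4, 4, 5/2, 6, 17/2)
obs 9: x=3 → posterior Dirichlet(11/4, 4, 5/2, 7, 17/2)
obs 10: x=3 → posterior Dirichlet(11/4, 4, 5/2, 8, 17/2)
obs 11: x=1 → posterior Dirichlet(11/4, 5, 5/2, 8, 17/2)
obs 12: x=0 → posterior Dirichlet(15/4, 5, 5/2, 8, 17/2)
obs 13: x=3 → posterior Dirichlet(15/4, 5, 5/2, 9, 17/2)

4/23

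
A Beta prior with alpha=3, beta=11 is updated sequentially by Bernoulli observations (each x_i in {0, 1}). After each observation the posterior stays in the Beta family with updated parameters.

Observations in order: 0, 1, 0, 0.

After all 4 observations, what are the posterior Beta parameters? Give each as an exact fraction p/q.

obs 1: x=0 → posterior Beta(3, 12)
obs 2: x=1 → posterior Beta(4, 12)
obs 3: x=0 → posterior Beta(4, 13)
obs 4: x=0 → posterior Beta(4, 14)

alpha=4, beta=14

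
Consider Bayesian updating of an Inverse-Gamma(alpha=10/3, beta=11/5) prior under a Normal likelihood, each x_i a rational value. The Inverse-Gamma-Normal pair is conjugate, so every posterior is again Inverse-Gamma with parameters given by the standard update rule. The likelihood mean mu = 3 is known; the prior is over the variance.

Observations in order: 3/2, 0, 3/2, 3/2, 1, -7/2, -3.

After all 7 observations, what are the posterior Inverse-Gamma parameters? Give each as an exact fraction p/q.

alpha=41/6, beta=256/5

obs 1: x=3/2 → posterior Inverse-Gamma(23/6, 133/40)
obs 2: x=0 → posterior Inverse-Gamma(13/3, 313/40)
obs 3: x=3/2 → posterior Inverse-Gamma(29/6, 179/20)
obs 4: x=3/2 → posterior Inverse-Gamma(16/3, 403/40)
obs 5: x=1 → posterior Inverse-Gamma(35/6, 483/40)
obs 6: x=-7/2 → posterior Inverse-Gamma(19/3, 166/5)
obs 7: x=-3 → posterior Inverse-Gamma(41/6, 256/5)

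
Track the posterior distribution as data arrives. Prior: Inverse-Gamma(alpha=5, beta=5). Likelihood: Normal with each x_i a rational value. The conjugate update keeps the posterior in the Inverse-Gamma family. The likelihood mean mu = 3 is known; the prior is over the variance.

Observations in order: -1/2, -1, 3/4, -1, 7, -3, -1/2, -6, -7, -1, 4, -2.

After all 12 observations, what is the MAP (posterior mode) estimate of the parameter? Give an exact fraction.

obs 1: x=-1/2 → posterior Inverse-Gamma(11/2, 89/8)
obs 2: x=-1 → posterior Inverse-Gamma(6, 153/8)
obs 3: x=3/4 → posterior Inverse-Gamma(13/2, 693/32)
obs 4: x=-1 → posterior Inverse-Gamma(7, 949/32)
obs 5: x=7 → posterior Inverse-Gamma(15/2, 1205/32)
obs 6: x=-3 → posterior Inverse-Gamma(8, 1781/32)
obs 7: x=-1/2 → posterior Inverse-Gamma(17/2, 1977/32)
obs 8: x=-6 → posterior Inverse-Gamma(9, 3273/32)
obs 9: x=-7 → posterior Inverse-Gamma(19/2, 4873/32)
obs 10: x=-1 → posterior Inverse-Gamma(10, 5129/32)
obs 11: x=4 → posterior Inverse-Gamma(21/2, 5145/32)
obs 12: x=-2 → posterior Inverse-Gamma(11, 5545/32)

5545/384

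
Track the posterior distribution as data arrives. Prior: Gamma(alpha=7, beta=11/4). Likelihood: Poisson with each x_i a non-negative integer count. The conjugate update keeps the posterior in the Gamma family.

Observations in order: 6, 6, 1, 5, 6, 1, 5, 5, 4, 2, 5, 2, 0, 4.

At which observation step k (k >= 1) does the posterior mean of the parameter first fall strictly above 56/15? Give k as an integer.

k = 2

obs 1: x=6 → posterior Gamma(13, 15/4)
obs 2: x=6 → posterior Gamma(19, 19/4)
obs 3: x=1 → posterior Gamma(20, 23/4)
obs 4: x=5 → posterior Gamma(25, 27/4)
obs 5: x=6 → posterior Gamma(31, 31/4)
obs 6: x=1 → posterior Gamma(32, 35/4)
obs 7: x=5 → posterior Gamma(37, 39/4)
obs 8: x=5 → posterior Gamma(42, 43/4)
obs 9: x=4 → posterior Gamma(46, 47/4)
obs 10: x=2 → posterior Gamma(48, 51/4)
obs 11: x=5 → posterior Gamma(53, 55/4)
obs 12: x=2 → posterior Gamma(55, 59/4)
obs 13: x=0 → posterior Gamma(55, 63/4)
obs 14: x=4 → posterior Gamma(59, 67/4)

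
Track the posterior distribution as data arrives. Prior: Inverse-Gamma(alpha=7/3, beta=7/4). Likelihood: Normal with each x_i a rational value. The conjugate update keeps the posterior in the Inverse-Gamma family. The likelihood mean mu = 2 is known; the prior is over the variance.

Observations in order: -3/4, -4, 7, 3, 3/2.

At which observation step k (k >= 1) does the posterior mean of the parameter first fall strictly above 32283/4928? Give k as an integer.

k = 2

obs 1: x=-3/4 → posterior Inverse-Gamma(17/6, 177/32)
obs 2: x=-4 → posterior Inverse-Gamma(10/3, 753/32)
obs 3: x=7 → posterior Inverse-Gamma(23/6, 1153/32)
obs 4: x=3 → posterior Inverse-Gamma(13/3, 1169/32)
obs 5: x=3/2 → posterior Inverse-Gamma(29/6, 1173/32)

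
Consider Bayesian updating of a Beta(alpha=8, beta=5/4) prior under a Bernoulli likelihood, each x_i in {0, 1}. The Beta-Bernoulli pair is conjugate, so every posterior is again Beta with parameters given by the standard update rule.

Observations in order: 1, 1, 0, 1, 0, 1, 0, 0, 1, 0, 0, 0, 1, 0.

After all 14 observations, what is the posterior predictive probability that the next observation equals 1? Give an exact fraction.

56/93

obs 1: x=1 → posterior Beta(9, 5/4)
obs 2: x=1 → posterior Beta(10, 5/4)
obs 3: x=0 → posterior Beta(10, 9/4)
obs 4: x=1 → posterior Beta(11, 9/4)
obs 5: x=0 → posterior Beta(11, 13/4)
obs 6: x=1 → posterior Beta(12, 13/4)
obs 7: x=0 → posterior Beta(12, 17/4)
obs 8: x=0 → posterior Beta(12, 21/4)
obs 9: x=1 → posterior Beta(13, 21/4)
obs 10: x=0 → posterior Beta(13, 25/4)
obs 11: x=0 → posterior Beta(13, 29/4)
obs 12: x=0 → posterior Beta(13, 33/4)
obs 13: x=1 → posterior Beta(14, 33/4)
obs 14: x=0 → posterior Beta(14, 37/4)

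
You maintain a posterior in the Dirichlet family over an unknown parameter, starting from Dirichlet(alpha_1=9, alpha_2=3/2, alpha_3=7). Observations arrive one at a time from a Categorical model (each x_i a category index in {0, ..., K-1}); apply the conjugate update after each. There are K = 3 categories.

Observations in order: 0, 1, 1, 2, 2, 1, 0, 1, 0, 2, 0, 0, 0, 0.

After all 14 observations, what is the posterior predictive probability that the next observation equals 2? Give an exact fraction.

obs 1: x=0 → posterior Dirichlet(10, 3/2, 7)
obs 2: x=1 → posterior Dirichlet(10, 5/2, 7)
obs 3: x=1 → posterior Dirichlet(10, 7/2, 7)
obs 4: x=2 → posterior Dirichlet(10, 7/2, 8)
obs 5: x=2 → posterior Dirichlet(10, 7/2, 9)
obs 6: x=1 → posterior Dirichlet(10, 9/2, 9)
obs 7: x=0 → posterior Dirichlet(11, 9/2, 9)
obs 8: x=1 → posterior Dirichlet(11, 11/2, 9)
obs 9: x=0 → posterior Dirichlet(12, 11/2, 9)
obs 10: x=2 → posterior Dirichlet(12, 11/2, 10)
obs 11: x=0 → posterior Dirichlet(13, 11/2, 10)
obs 12: x=0 → posterior Dirichlet(14, 11/2, 10)
obs 13: x=0 → posterior Dirichlet(15, 11/2, 10)
obs 14: x=0 → posterior Dirichlet(16, 11/2, 10)

20/63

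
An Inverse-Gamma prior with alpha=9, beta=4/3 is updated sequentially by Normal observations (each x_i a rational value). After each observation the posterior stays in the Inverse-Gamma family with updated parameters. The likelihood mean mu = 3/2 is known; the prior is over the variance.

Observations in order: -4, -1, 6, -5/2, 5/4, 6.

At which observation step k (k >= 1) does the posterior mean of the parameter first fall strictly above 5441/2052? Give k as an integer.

k = 3

obs 1: x=-4 → posterior Inverse-Gamma(19/2, 395/24)
obs 2: x=-1 → posterior Inverse-Gamma(10, 235/12)
obs 3: x=6 → posterior Inverse-Gamma(21/2, 713/24)
obs 4: x=-5/2 → posterior Inverse-Gamma(11, 905/24)
obs 5: x=5/4 → posterior Inverse-Gamma(23/2, 3623/96)
obs 6: x=6 → posterior Inverse-Gamma(12, 4595/96)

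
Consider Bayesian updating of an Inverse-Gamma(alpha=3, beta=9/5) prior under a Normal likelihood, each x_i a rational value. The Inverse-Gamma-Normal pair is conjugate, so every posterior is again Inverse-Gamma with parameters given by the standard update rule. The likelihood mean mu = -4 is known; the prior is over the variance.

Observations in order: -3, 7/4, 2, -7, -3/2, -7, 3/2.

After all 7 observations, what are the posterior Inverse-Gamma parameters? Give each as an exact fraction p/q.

alpha=13/2, beta=10253/160

obs 1: x=-3 → posterior Inverse-Gamma(7/2, 23/10)
obs 2: x=7/4 → posterior Inverse-Gamma(4, 3013/160)
obs 3: x=2 → posterior Inverse-Gamma(9/2, 5893/160)
obs 4: x=-7 → posterior Inverse-Gamma(5, 6613/160)
obs 5: x=-3/2 → posterior Inverse-Gamma(11/2, 7113/160)
obs 6: x=-7 → posterior Inverse-Gamma(6, 7833/160)
obs 7: x=3/2 → posterior Inverse-Gamma(13/2, 10253/160)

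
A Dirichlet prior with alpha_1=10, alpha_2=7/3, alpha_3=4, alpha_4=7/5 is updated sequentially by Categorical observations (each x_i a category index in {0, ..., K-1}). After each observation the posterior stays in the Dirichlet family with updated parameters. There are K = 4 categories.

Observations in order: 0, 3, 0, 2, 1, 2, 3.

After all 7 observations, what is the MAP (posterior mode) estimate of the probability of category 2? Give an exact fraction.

75/311

obs 1: x=0 → posterior Dirichlet(11, 7/3, 4, 7/5)
obs 2: x=3 → posterior Dirichlet(11, 7/3, 4, 12/5)
obs 3: x=0 → posterior Dirichlet(12, 7/3, 4, 12/5)
obs 4: x=2 → posterior Dirichlet(12, 7/3, 5, 12/5)
obs 5: x=1 → posterior Dirichlet(12, 10/3, 5, 12/5)
obs 6: x=2 → posterior Dirichlet(12, 10/3, 6, 12/5)
obs 7: x=3 → posterior Dirichlet(12, 10/3, 6, 17/5)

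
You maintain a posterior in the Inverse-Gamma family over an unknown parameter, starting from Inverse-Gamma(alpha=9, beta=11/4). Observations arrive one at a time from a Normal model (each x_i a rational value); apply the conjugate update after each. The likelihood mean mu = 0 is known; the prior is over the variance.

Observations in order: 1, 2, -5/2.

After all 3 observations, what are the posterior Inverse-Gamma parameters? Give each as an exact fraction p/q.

obs 1: x=1 → posterior Inverse-Gamma(19/2, 13/4)
obs 2: x=2 → posterior Inverse-Gamma(10, 21/4)
obs 3: x=-5/2 → posterior Inverse-Gamma(21/2, 67/8)

alpha=21/2, beta=67/8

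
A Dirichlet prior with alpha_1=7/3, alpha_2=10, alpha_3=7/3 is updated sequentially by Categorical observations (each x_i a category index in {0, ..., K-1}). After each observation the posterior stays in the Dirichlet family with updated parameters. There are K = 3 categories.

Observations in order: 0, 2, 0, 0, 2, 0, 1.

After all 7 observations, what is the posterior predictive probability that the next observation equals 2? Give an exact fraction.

1/5

obs 1: x=0 → posterior Dirichlet(10/3, 10, 7/3)
obs 2: x=2 → posterior Dirichlet(10/3, 10, 10/3)
obs 3: x=0 → posterior Dirichlet(13/3, 10, 10/3)
obs 4: x=0 → posterior Dirichlet(16/3, 10, 10/3)
obs 5: x=2 → posterior Dirichlet(16/3, 10, 13/3)
obs 6: x=0 → posterior Dirichlet(19/3, 10, 13/3)
obs 7: x=1 → posterior Dirichlet(19/3, 11, 13/3)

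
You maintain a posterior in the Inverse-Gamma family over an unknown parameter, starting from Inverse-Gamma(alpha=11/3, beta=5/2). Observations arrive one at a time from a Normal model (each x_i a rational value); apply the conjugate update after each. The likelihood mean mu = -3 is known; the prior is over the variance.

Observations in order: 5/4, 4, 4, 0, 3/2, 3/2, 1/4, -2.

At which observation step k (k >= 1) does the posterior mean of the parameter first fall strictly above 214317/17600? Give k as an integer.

k = 3

obs 1: x=5/4 → posterior Inverse-Gamma(25/6, 369/32)
obs 2: x=4 → posterior Inverse-Gamma(14/3, 1153/32)
obs 3: x=4 → posterior Inverse-Gamma(31/6, 1937/32)
obs 4: x=0 → posterior Inverse-Gamma(17/3, 2081/32)
obs 5: x=3/2 → posterior Inverse-Gamma(37/6, 2405/32)
obs 6: x=3/2 → posterior Inverse-Gamma(20/3, 2729/32)
obs 7: x=1/4 → posterior Inverse-Gamma(43/6, 1449/16)
obs 8: x=-2 → posterior Inverse-Gamma(23/3, 1457/16)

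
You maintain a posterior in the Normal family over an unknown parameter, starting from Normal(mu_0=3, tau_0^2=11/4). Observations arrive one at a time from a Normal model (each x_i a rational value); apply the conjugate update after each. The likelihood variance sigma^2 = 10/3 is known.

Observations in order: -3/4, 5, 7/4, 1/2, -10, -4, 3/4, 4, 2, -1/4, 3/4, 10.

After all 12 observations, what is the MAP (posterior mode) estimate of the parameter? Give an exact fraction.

1767/1744

obs 1: x=-3/4 → posterior Normal(381/292, 110/73)
obs 2: x=5 → posterior Normal(1041/424, 55/53)
obs 3: x=7/4 → posterior Normal(318/139, 110/139)
obs 4: x=1/2 → posterior Normal(669/344, 55/86)
obs 5: x=-10 → posterior Normal(9/410, 22/41)
obs 6: x=-4 → posterior Normal(-15/28, 55/119)
obs 7: x=3/4 → posterior Normal(-411/1084, 110/271)
obs 8: x=4 → posterior Normal(117/1216, 55/152)
obs 9: x=2 → posterior Normal(381/1348, 110/337)
obs 10: x=-1/4 → posterior Normal(87/370, 11/37)
obs 11: x=3/4 → posterior Normal(447/1612, 110/403)
obs 12: x=10 → posterior Normal(1767/1744, 55/218)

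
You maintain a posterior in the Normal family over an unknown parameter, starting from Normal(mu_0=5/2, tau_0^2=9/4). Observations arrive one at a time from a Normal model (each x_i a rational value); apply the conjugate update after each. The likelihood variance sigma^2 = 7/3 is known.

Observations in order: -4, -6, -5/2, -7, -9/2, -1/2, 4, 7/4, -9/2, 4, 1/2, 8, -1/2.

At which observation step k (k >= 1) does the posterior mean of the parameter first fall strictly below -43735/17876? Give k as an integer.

k = 3

obs 1: x=-4 → posterior Normal(-38/55, 63/55)
obs 2: x=-6 → posterior Normal(-100/41, 63/82)
obs 3: x=-5/2 → posterior Normal(-535/218, 63/109)
obs 4: x=-7 → posterior Normal(-913/272, 63/136)
obs 5: x=-9/2 → posterior Normal(-578/163, 63/163)
obs 6: x=-1/2 → posterior Normal(-1183/380, 63/190)
obs 7: x=4 → posterior Normal(-967/434, 9/31)
obs 8: x=7/4 → posterior Normal(-1745/976, 63/244)
obs 9: x=-9/2 → posterior Normal(-2231/1084, 63/271)
obs 10: x=4 → posterior Normal(-1799/1192, 63/298)
obs 11: x=1/2 → posterior Normal(-349/260, 63/325)
obs 12: x=8 → posterior Normal(-881/1408, 63/352)
obs 13: x=-1/2 → posterior Normal(-935/1516, 63/379)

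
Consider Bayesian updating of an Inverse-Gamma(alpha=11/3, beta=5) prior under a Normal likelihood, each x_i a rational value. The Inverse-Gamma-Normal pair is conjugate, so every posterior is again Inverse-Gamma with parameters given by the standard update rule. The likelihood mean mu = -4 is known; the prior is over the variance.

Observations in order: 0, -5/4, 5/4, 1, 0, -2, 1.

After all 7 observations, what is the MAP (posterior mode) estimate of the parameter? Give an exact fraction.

obs 1: x=0 → posterior Inverse-Gamma(25/6, 13)
obs 2: x=-5/4 → posterior Inverse-Gamma(14/3, 537/32)
obs 3: x=5/4 → posterior Inverse-Gamma(31/6, 489/16)
obs 4: x=1 → posterior Inverse-Gamma(17/3, 689/16)
obs 5: x=0 → posterior Inverse-Gamma(37/6, 817/16)
obs 6: x=-2 → posterior Inverse-Gamma(20/3, 849/16)
obs 7: x=1 → posterior Inverse-Gamma(43/6, 1049/16)

3147/392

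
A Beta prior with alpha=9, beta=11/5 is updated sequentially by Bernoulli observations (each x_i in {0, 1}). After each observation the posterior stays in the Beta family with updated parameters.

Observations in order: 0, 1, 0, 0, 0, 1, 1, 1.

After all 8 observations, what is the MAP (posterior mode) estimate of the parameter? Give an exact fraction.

obs 1: x=0 → posterior Beta(9, 16/5)
obs 2: x=1 → posterior Beta(10, 16/5)
obs 3: x=0 → posterior Beta(10, 21/5)
obs 4: x=0 → posterior Beta(10, 26/5)
obs 5: x=0 → posterior Beta(10, 31/5)
obs 6: x=1 → posterior Beta(11, 31/5)
obs 7: x=1 → posterior Beta(12, 31/5)
obs 8: x=1 → posterior Beta(13, 31/5)

30/43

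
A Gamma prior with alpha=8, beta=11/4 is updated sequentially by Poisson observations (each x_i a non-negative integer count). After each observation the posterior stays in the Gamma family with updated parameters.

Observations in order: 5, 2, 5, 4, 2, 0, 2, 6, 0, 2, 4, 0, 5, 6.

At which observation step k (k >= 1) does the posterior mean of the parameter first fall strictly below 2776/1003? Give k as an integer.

k = 12

obs 1: x=5 → posterior Gamma(13, 15/4)
obs 2: x=2 → posterior Gamma(15, 19/4)
obs 3: x=5 → posterior Gamma(20, 23/4)
obs 4: x=4 → posterior Gamma(24, 27/4)
obs 5: x=2 → posterior Gamma(26, 31/4)
obs 6: x=0 → posterior Gamma(26, 35/4)
obs 7: x=2 → posterior Gamma(28, 39/4)
obs 8: x=6 → posterior Gamma(34, 43/4)
obs 9: x=0 → posterior Gamma(34, 47/4)
obs 10: x=2 → posterior Gamma(36, 51/4)
obs 11: x=4 → posterior Gamma(40, 55/4)
obs 12: x=0 → posterior Gamma(40, 59/4)
obs 13: x=5 → posterior Gamma(45, 63/4)
obs 14: x=6 → posterior Gamma(51, 67/4)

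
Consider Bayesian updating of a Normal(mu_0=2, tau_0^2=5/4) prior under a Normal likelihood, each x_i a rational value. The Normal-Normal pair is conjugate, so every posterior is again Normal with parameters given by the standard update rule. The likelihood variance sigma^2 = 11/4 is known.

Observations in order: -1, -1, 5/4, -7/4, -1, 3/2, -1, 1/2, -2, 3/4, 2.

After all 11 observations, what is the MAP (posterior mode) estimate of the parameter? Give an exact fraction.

53/264

obs 1: x=-1 → posterior Normal(17/16, 55/64)
obs 2: x=-1 → posterior Normal(4/7, 55/84)
obs 3: x=5/4 → posterior Normal(73/104, 55/104)
obs 4: x=-7/4 → posterior Normal(19/62, 55/124)
obs 5: x=-1 → posterior Normal(1/8, 55/144)
obs 6: x=3/2 → posterior Normal(12/41, 55/164)
obs 7: x=-1 → posterior Normal(7/46, 55/184)
obs 8: x=1/2 → posterior Normal(19/102, 55/204)
obs 9: x=-2 → posterior Normal(-1/112, 55/224)
obs 10: x=3/4 → posterior Normal(13/244, 55/244)
obs 11: x=2 → posterior Normal(53/264, 5/24)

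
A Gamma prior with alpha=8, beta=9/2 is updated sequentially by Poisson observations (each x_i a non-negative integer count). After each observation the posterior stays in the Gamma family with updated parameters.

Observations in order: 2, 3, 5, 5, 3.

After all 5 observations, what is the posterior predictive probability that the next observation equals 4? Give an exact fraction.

10667311017839653909611754215027429392/73661115700272446040000814818508518327

obs 1: x=2 → posterior Gamma(10, 11/2)
obs 2: x=3 → posterior Gamma(13, 13/2)
obs 3: x=5 → posterior Gamma(18, 15/2)
obs 4: x=5 → posterior Gamma(23, 17/2)
obs 5: x=3 → posterior Gamma(26, 19/2)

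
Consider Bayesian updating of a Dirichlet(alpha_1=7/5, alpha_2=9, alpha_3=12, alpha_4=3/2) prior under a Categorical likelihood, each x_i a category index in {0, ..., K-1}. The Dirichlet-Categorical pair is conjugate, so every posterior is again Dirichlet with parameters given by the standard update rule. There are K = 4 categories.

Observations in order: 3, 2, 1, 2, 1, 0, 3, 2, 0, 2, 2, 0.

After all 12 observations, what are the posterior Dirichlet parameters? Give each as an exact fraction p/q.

obs 1: x=3 → posterior Dirichlet(7/5, 9, 12, 5/2)
obs 2: x=2 → posterior Dirichlet(7/5, 9, 13, 5/2)
obs 3: x=1 → posterior Dirichlet(7/5, 10, 13, 5/2)
obs 4: x=2 → posterior Dirichlet(7/5, 10, 14, 5/2)
obs 5: x=1 → posterior Dirichlet(7/5, 11, 14, 5/2)
obs 6: x=0 → posterior Dirichlet(12/5, 11, 14, 5/2)
obs 7: x=3 → posterior Dirichlet(12/5, 11, 14, 7/2)
obs 8: x=2 → posterior Dirichlet(12/5, 11, 15, 7/2)
obs 9: x=0 → posterior Dirichlet(17/5, 11, 15, 7/2)
obs 10: x=2 → posterior Dirichlet(17/5, 11, 16, 7/2)
obs 11: x=2 → posterior Dirichlet(17/5, 11, 17, 7/2)
obs 12: x=0 → posterior Dirichlet(22/5, 11, 17, 7/2)

alpha_1=22/5, alpha_2=11, alpha_3=17, alpha_4=7/2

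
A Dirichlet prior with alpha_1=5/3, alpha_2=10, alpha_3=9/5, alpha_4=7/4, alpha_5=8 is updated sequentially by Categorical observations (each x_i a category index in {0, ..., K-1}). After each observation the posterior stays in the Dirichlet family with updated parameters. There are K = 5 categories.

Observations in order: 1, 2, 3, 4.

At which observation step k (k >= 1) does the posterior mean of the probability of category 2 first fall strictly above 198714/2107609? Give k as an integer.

k = 2

obs 1: x=1 → posterior Dirichlet(5/3, 11, 9/5, 7/4, 8)
obs 2: x=2 → posterior Dirichlet(5/3, 11, 14/5, 7/4, 8)
obs 3: x=3 → posterior Dirichlet(5/3, 11, 14/5, 11/4, 8)
obs 4: x=4 → posterior Dirichlet(5/3, 11, 14/5, 11/4, 9)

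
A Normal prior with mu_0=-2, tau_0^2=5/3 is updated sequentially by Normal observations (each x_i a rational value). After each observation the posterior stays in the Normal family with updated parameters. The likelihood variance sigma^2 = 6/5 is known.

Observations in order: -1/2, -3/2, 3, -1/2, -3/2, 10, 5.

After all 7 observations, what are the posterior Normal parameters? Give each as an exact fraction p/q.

mu_0=314/193, tau_0^2=30/193

obs 1: x=-1/2 → posterior Normal(-97/86, 30/43)
obs 2: x=-3/2 → posterior Normal(-43/34, 15/34)
obs 3: x=3 → posterior Normal(-11/93, 10/31)
obs 4: x=-1/2 → posterior Normal(-47/236, 15/59)
obs 5: x=-3/2 → posterior Normal(-61/143, 30/143)
obs 6: x=10 → posterior Normal(9/8, 5/28)
obs 7: x=5 → posterior Normal(314/193, 30/193)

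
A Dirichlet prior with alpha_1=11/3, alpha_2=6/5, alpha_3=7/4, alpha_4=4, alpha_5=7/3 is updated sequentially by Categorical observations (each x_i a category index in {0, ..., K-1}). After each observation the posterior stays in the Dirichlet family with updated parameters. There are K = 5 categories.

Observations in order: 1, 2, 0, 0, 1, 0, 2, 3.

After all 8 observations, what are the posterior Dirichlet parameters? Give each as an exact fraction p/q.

obs 1: x=1 → posterior Dirichlet(11/3, 11/5, 7/4, 4, 7/3)
obs 2: x=2 → posterior Dirichlet(11/3, 11/5, 11/4, 4, 7/3)
obs 3: x=0 → posterior Dirichlet(14/3, 11/5, 11/4, 4, 7/3)
obs 4: x=0 → posterior Dirichlet(17/3, 11/5, 11/4, 4, 7/3)
obs 5: x=1 → posterior Dirichlet(17/3, 16/5, 11/4, 4, 7/3)
obs 6: x=0 → posterior Dirichlet(20/3, 16/5, 11/4, 4, 7/3)
obs 7: x=2 → posterior Dirichlet(20/3, 16/5, 15/4, 4, 7/3)
obs 8: x=3 → posterior Dirichlet(20/3, 16/5, 15/4, 5, 7/3)

alpha_1=20/3, alpha_2=16/5, alpha_3=15/4, alpha_4=5, alpha_5=7/3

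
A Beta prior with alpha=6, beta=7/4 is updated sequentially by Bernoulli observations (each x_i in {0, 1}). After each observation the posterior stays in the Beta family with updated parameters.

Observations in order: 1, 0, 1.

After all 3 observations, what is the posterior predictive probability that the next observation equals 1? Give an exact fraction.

32/43

obs 1: x=1 → posterior Beta(7, 7/4)
obs 2: x=0 → posterior Beta(7, 11/4)
obs 3: x=1 → posterior Beta(8, 11/4)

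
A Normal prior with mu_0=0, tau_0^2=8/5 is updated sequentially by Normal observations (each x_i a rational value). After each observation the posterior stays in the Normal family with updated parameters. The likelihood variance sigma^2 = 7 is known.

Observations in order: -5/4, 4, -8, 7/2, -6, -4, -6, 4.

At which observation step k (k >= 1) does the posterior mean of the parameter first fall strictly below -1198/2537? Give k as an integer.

obs 1: x=-5/4 → posterior Normal(-10/43, 56/43)
obs 2: x=4 → posterior Normal(22/51, 56/51)
obs 3: x=-8 → posterior Normal(-42/59, 56/59)
obs 4: x=7/2 → posterior Normal(-14/67, 56/67)
obs 5: x=-6 → posterior Normal(-62/75, 56/75)
obs 6: x=-4 → posterior Normal(-94/83, 56/83)
obs 7: x=-6 → posterior Normal(-142/91, 8/13)
obs 8: x=4 → posterior Normal(-10/9, 56/99)

k = 3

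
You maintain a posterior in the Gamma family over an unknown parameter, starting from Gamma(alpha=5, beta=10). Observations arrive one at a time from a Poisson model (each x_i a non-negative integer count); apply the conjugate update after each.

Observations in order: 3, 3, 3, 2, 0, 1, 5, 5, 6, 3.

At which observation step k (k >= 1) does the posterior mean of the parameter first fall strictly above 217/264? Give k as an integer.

obs 1: x=3 → posterior Gamma(8, 11)
obs 2: x=3 → posterior Gamma(11, 12)
obs 3: x=3 → posterior Gamma(14, 13)
obs 4: x=2 → posterior Gamma(16, 14)
obs 5: x=0 → posterior Gamma(16, 15)
obs 6: x=1 → posterior Gamma(17, 16)
obs 7: x=5 → posterior Gamma(22, 17)
obs 8: x=5 → posterior Gamma(27, 18)
obs 9: x=6 → posterior Gamma(33, 19)
obs 10: x=3 → posterior Gamma(36, 20)

k = 2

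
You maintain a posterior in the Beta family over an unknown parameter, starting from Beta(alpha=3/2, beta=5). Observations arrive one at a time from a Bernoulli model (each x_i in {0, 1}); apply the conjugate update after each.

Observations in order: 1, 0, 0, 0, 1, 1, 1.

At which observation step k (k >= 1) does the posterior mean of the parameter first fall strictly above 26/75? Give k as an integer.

obs 1: x=1 → posterior Beta(5/2, 5)
obs 2: x=0 → posterior Beta(5/2, 6)
obs 3: x=0 → posterior Beta(5/2, 7)
obs 4: x=0 → posterior Beta(5/2, 8)
obs 5: x=1 → posterior Beta(7/2, 8)
obs 6: x=1 → posterior Beta(9/2, 8)
obs 7: x=1 → posterior Beta(11/2, 8)

k = 6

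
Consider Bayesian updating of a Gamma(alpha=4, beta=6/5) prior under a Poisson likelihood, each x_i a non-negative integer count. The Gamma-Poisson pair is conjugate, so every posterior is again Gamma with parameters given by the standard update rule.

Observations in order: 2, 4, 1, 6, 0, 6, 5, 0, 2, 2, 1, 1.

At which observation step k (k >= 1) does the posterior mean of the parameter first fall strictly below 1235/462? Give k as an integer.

k = 3

obs 1: x=2 → posterior Gamma(6, 11/5)
obs 2: x=4 → posterior Gamma(10, 16/5)
obs 3: x=1 → posterior Gamma(11, 21/5)
obs 4: x=6 → posterior Gamma(17, 26/5)
obs 5: x=0 → posterior Gamma(17, 31/5)
obs 6: x=6 → posterior Gamma(23, 36/5)
obs 7: x=5 → posterior Gamma(28, 41/5)
obs 8: x=0 → posterior Gamma(28, 46/5)
obs 9: x=2 → posterior Gamma(30, 51/5)
obs 10: x=2 → posterior Gamma(32, 56/5)
obs 11: x=1 → posterior Gamma(33, 61/5)
obs 12: x=1 → posterior Gamma(34, 66/5)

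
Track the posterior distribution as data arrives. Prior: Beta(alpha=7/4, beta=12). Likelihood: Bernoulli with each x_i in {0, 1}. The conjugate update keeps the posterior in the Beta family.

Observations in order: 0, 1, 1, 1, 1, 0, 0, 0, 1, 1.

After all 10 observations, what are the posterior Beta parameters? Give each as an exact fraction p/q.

obs 1: x=0 → posterior Beta(7/4, 13)
obs 2: x=1 → posterior Beta(11/4, 13)
obs 3: x=1 → posterior Beta(15/4, 13)
obs 4: x=1 → posterior Beta(19/4, 13)
obs 5: x=1 → posterior Beta(23/4, 13)
obs 6: x=0 → posterior Beta(23/4, 14)
obs 7: x=0 → posterior Beta(23/4, 15)
obs 8: x=0 → posterior Beta(23/4, 16)
obs 9: x=1 → posterior Beta(27/4, 16)
obs 10: x=1 → posterior Beta(31/4, 16)

alpha=31/4, beta=16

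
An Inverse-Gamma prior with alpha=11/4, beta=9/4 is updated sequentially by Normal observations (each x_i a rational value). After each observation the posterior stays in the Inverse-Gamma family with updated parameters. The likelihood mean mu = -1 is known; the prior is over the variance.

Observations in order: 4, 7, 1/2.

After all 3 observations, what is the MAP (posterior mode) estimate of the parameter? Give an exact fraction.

383/42

obs 1: x=4 → posterior Inverse-Gamma(13/4, 59/4)
obs 2: x=7 → posterior Inverse-Gamma(15/4, 187/4)
obs 3: x=1/2 → posterior Inverse-Gamma(17/4, 383/8)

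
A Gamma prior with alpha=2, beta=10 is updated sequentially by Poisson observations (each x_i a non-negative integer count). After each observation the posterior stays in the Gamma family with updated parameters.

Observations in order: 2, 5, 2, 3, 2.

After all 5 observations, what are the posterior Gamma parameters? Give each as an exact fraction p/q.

alpha=16, beta=15

obs 1: x=2 → posterior Gamma(4, 11)
obs 2: x=5 → posterior Gamma(9, 12)
obs 3: x=2 → posterior Gamma(11, 13)
obs 4: x=3 → posterior Gamma(14, 14)
obs 5: x=2 → posterior Gamma(16, 15)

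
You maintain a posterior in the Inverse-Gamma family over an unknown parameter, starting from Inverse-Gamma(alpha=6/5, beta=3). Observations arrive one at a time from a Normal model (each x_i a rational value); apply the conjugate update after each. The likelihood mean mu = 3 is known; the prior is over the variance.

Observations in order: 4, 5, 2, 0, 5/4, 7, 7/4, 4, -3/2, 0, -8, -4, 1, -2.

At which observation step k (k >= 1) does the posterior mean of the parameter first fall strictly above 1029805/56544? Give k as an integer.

k = 12

obs 1: x=4 → posterior Inverse-Gamma(17/10, 7/2)
obs 2: x=5 → posterior Inverse-Gamma(11/5, 11/2)
obs 3: x=2 → posterior Inverse-Gamma(27/10, 6)
obs 4: x=0 → posterior Inverse-Gamma(16/5, 21/2)
obs 5: x=5/4 → posterior Inverse-Gamma(37/10, 385/32)
obs 6: x=7 → posterior Inverse-Gamma(21/5, 641/32)
obs 7: x=7/4 → posterior Inverse-Gamma(47/10, 333/16)
obs 8: x=4 → posterior Inverse-Gamma(26/5, 341/16)
obs 9: x=-3/2 → posterior Inverse-Gamma(57/10, 503/16)
obs 10: x=0 → posterior Inverse-Gamma(31/5, 575/16)
obs 11: x=-8 → posterior Inverse-Gamma(67/10, 1543/16)
obs 12: x=-4 → posterior Inverse-Gamma(36/5, 1935/16)
obs 13: x=1 → posterior Inverse-Gamma(77/10, 1967/16)
obs 14: x=-2 → posterior Inverse-Gamma(41/5, 2167/16)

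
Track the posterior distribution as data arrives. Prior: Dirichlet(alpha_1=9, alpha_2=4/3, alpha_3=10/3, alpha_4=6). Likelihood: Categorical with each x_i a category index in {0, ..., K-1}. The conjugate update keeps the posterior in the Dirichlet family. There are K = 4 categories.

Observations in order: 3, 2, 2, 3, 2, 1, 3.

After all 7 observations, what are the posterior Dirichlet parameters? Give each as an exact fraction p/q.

obs 1: x=3 → posterior Dirichlet(9, 4/3, 10/3, 7)
obs 2: x=2 → posterior Dirichlet(9, 4/3, 13/3, 7)
obs 3: x=2 → posterior Dirichlet(9, 4/3, 16/3, 7)
obs 4: x=3 → posterior Dirichlet(9, 4/3, 16/3, 8)
obs 5: x=2 → posterior Dirichlet(9, 4/3, 19/3, 8)
obs 6: x=1 → posterior Dirichlet(9, 7/3, 19/3, 8)
obs 7: x=3 → posterior Dirichlet(9, 7/3, 19/3, 9)

alpha_1=9, alpha_2=7/3, alpha_3=19/3, alpha_4=9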